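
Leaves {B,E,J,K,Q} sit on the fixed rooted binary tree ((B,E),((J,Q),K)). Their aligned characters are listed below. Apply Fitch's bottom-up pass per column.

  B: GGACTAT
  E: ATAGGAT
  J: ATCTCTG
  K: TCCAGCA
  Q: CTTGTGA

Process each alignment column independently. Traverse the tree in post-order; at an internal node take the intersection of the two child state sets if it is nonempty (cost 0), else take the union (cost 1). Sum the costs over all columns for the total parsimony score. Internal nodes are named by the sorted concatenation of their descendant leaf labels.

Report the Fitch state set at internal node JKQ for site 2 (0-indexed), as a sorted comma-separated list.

C

[col 0] BE: children B:{G}, E:{A} ∪→ {A,G}; cost 1
[col 0] JQ: children J:{A}, Q:{C} ∪→ {A,C}; cost 1
[col 0] JKQ: children JQ:{A,C}, K:{T} ∪→ {A,C,T}; cost 1
[col 0] BEJKQ: children BE:{A,G}, JKQ:{A,C,T} ∩→ {A}; cost 0
[col 1] BE: children B:{G}, E:{T} ∪→ {G,T}; cost 1
[col 1] JQ: children J:{T}, Q:{T} ∩→ {T}; cost 0
[col 1] JKQ: children JQ:{T}, K:{C} ∪→ {C,T}; cost 1
[col 1] BEJKQ: children BE:{G,T}, JKQ:{C,T} ∩→ {T}; cost 0
[col 2] BE: children B:{A}, E:{A} ∩→ {A}; cost 0
[col 2] JQ: children J:{C}, Q:{T} ∪→ {C,T}; cost 1
[col 2] JKQ: children JQ:{C,T}, K:{C} ∩→ {C}; cost 0
[col 2] BEJKQ: children BE:{A}, JKQ:{C} ∪→ {A,C}; cost 1
[col 3] BE: children B:{C}, E:{G} ∪→ {C,G}; cost 1
[col 3] JQ: children J:{T}, Q:{G} ∪→ {G,T}; cost 1
[col 3] JKQ: children JQ:{G,T}, K:{A} ∪→ {A,G,T}; cost 1
[col 3] BEJKQ: children BE:{C,G}, JKQ:{A,G,T} ∩→ {G}; cost 0
[col 4] BE: children B:{T}, E:{G} ∪→ {G,T}; cost 1
[col 4] JQ: children J:{C}, Q:{T} ∪→ {C,T}; cost 1
[col 4] JKQ: children JQ:{C,T}, K:{G} ∪→ {C,G,T}; cost 1
[col 4] BEJKQ: children BE:{G,T}, JKQ:{C,G,T} ∩→ {G,T}; cost 0
[col 5] BE: children B:{A}, E:{A} ∩→ {A}; cost 0
[col 5] JQ: children J:{T}, Q:{G} ∪→ {G,T}; cost 1
[col 5] JKQ: children JQ:{G,T}, K:{C} ∪→ {C,G,T}; cost 1
[col 5] BEJKQ: children BE:{A}, JKQ:{C,G,T} ∪→ {A,C,G,T}; cost 1
[col 6] BE: children B:{T}, E:{T} ∩→ {T}; cost 0
[col 6] JQ: children J:{G}, Q:{A} ∪→ {A,G}; cost 1
[col 6] JKQ: children JQ:{A,G}, K:{A} ∩→ {A}; cost 0
[col 6] BEJKQ: children BE:{T}, JKQ:{A} ∪→ {A,T}; cost 1
per-site changes: [3, 2, 2, 3, 3, 3, 2]; total = 18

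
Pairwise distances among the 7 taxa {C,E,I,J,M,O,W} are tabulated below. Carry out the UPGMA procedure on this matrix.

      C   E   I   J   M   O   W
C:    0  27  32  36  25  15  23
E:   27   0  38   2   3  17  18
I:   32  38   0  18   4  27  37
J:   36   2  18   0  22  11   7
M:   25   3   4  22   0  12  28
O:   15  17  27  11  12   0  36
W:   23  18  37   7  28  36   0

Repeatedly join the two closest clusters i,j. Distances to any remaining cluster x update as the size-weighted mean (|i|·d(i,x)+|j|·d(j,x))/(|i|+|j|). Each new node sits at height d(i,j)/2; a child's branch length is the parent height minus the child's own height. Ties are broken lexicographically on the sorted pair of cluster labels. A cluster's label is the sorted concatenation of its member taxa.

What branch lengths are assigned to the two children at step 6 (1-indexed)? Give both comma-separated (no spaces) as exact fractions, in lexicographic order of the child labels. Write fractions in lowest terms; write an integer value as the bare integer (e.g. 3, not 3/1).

1. join E+J (d=2) ⇒ EJ; edges |E|=1, |J|=1
  updated: d(C,EJ)=63/2, d(EJ,I)=28, d(EJ,M)=25/2, d(EJ,O)=14, d(EJ,W)=25/2
2. join I+M (d=4) ⇒ IM; edges |I|=2, |M|=2
  updated: d(C,IM)=57/2, d(EJ,IM)=81/4, d(IM,O)=39/2, d(IM,W)=65/2
3. join EJ+W (d=25/2) ⇒ EJW; edges |EJ|=21/4, |W|=25/4
  updated: d(C,EJW)=86/3, d(EJW,IM)=73/3, d(EJW,O)=64/3
4. join C+O (d=15) ⇒ CO; edges |C|=15/2, |O|=15/2
  updated: d(CO,EJW)=25, d(CO,IM)=24
5. join CO+IM (d=24) ⇒ CIMO; edges |CO|=9/2, |IM|=10
  updated: d(CIMO,EJW)=74/3
6. join CIMO+EJW (d=74/3) ⇒ CEIJMOW; edges |CIMO|=1/3, |EJW|=73/12
final tree: (((C:15/2,O:15/2):9/2,(I:2,M:2):10):1/3,((E:1,J:1):21/4,W:25/4):73/12)
total length: 641/12

1/3,73/12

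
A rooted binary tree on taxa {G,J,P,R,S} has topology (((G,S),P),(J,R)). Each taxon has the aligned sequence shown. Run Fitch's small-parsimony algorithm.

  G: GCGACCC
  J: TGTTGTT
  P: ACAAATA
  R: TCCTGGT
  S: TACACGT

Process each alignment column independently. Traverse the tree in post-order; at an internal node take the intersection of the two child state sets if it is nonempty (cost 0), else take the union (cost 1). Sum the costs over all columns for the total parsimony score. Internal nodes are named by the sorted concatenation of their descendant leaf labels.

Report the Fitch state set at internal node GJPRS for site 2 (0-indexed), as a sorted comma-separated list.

[col 0] GS: children G:{G}, S:{T} ∪→ {G,T}; cost 1
[col 0] GPS: children GS:{G,T}, P:{A} ∪→ {A,G,T}; cost 1
[col 0] JR: children J:{T}, R:{T} ∩→ {T}; cost 0
[col 0] GJPRS: children GPS:{A,G,T}, JR:{T} ∩→ {T}; cost 0
[col 1] GS: children G:{C}, S:{A} ∪→ {A,C}; cost 1
[col 1] GPS: children GS:{A,C}, P:{C} ∩→ {C}; cost 0
[col 1] JR: children J:{G}, R:{C} ∪→ {C,G}; cost 1
[col 1] GJPRS: children GPS:{C}, JR:{C,G} ∩→ {C}; cost 0
[col 2] GS: children G:{G}, S:{C} ∪→ {C,G}; cost 1
[col 2] GPS: children GS:{C,G}, P:{A} ∪→ {A,C,G}; cost 1
[col 2] JR: children J:{T}, R:{C} ∪→ {C,T}; cost 1
[col 2] GJPRS: children GPS:{A,C,G}, JR:{C,T} ∩→ {C}; cost 0
[col 3] GS: children G:{A}, S:{A} ∩→ {A}; cost 0
[col 3] GPS: children GS:{A}, P:{A} ∩→ {A}; cost 0
[col 3] JR: children J:{T}, R:{T} ∩→ {T}; cost 0
[col 3] GJPRS: children GPS:{A}, JR:{T} ∪→ {A,T}; cost 1
[col 4] GS: children G:{C}, S:{C} ∩→ {C}; cost 0
[col 4] GPS: children GS:{C}, P:{A} ∪→ {A,C}; cost 1
[col 4] JR: children J:{G}, R:{G} ∩→ {G}; cost 0
[col 4] GJPRS: children GPS:{A,C}, JR:{G} ∪→ {A,C,G}; cost 1
[col 5] GS: children G:{C}, S:{G} ∪→ {C,G}; cost 1
[col 5] GPS: children GS:{C,G}, P:{T} ∪→ {C,G,T}; cost 1
[col 5] JR: children J:{T}, R:{G} ∪→ {G,T}; cost 1
[col 5] GJPRS: children GPS:{C,G,T}, JR:{G,T} ∩→ {G,T}; cost 0
[col 6] GS: children G:{C}, S:{T} ∪→ {C,T}; cost 1
[col 6] GPS: children GS:{C,T}, P:{A} ∪→ {A,C,T}; cost 1
[col 6] JR: children J:{T}, R:{T} ∩→ {T}; cost 0
[col 6] GJPRS: children GPS:{A,C,T}, JR:{T} ∩→ {T}; cost 0
per-site changes: [2, 2, 3, 1, 2, 3, 2]; total = 15

C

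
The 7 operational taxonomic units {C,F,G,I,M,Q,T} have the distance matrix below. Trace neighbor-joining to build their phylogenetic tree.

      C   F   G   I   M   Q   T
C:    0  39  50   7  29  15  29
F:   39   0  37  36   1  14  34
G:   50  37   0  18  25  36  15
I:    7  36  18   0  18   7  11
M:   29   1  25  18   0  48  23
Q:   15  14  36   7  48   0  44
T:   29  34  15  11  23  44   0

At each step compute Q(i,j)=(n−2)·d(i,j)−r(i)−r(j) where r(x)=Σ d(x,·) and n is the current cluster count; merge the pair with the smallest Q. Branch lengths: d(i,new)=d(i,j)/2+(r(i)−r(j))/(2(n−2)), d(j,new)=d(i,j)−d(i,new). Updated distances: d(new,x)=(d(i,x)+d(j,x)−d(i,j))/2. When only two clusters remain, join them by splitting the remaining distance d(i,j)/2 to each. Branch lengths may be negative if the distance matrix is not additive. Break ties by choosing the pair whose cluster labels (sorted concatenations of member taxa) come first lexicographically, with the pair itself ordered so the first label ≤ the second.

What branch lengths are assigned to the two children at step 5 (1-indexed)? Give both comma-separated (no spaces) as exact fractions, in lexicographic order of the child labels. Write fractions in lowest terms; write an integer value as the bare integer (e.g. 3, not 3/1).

1. join F+M (d=1, Q=-300) ⇒ FM; edges |F|=11/5, |M|=-6/5
  updated: d(C,FM)=67/2, d(FM,G)=61/2, d(FM,I)=53/2, d(FM,Q)=61/2, d(FM,T)=28
2. join G+T (d=15, Q=-433/2) ⇒ GT; edges |G|=165/16, |T|=75/16
  updated: d(C,GT)=32, d(FM,GT)=87/4, d(GT,I)=7, d(GT,Q)=65/2
3. join FM+GT (d=87/4, Q=-561/4) ⇒ FGMT; edges |FM|=337/24, |GT|=185/24
  updated: d(C,FGMT)=175/8, d(FGMT,I)=47/8, d(FGMT,Q)=165/8
4. join C+Q (d=15, Q=-113/2) ⇒ CQ; edges |C|=125/16, |Q|=115/16
  updated: d(CQ,FGMT)=55/4, d(CQ,I)=-1/2
5. join CQ+FGMT (d=55/4, Q=-153/8) ⇒ CFGMQT; edges |CQ|=59/16, |FGMT|=161/16
  updated: d(CFGMQT,I)=-67/16
6. join CFGMQT+I (d=-67/16) ⇒ CFGIMQT; edges |CFGMQT|=-67/32, |I|=-67/32
final tree: (((C:125/16,Q:115/16):59/16,((F:11/5,M:-6/5):337/24,(G:165/16,T:75/16):185/24):161/16):-67/32,I:-67/32)
total length: 997/16

59/16,161/16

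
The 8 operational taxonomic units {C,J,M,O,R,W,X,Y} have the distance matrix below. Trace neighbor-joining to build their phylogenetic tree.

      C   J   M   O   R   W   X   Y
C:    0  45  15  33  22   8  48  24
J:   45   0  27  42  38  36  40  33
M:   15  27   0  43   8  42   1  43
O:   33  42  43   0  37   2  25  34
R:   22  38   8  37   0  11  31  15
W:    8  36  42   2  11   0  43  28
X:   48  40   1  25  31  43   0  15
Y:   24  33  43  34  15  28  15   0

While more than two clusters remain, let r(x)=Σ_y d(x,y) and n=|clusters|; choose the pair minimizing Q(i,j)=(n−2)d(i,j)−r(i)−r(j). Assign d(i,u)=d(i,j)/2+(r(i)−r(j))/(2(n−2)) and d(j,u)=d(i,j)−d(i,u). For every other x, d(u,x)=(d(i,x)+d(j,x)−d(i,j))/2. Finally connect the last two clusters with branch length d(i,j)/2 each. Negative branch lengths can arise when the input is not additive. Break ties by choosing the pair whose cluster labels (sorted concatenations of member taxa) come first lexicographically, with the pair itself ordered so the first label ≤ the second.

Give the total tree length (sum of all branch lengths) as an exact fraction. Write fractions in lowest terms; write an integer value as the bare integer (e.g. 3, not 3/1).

step 1: merge (M,X) at d=1, Q=-376; branch lengths M→-3/2, X→5/2; new cluster MX
  updated: d(C,MX)=31, d(J,MX)=33, d(MX,O)=67/2, d(MX,R)=19, d(MX,W)=42, d(MX,Y)=57/2
step 2: merge (O,W) at d=2, Q=-597/2; branch lengths O→129/20, W→-89/20; new cluster OW
  updated: d(C,OW)=39/2, d(J,OW)=38, d(MX,OW)=147/4, d(OW,R)=23, d(OW,Y)=30
step 3: merge (C,OW) at d=39/2, Q=-843/4; branch lengths C→289/32, OW→335/32; new cluster COW
  updated: d(COW,J)=127/4, d(COW,MX)=193/8, d(COW,R)=51/4, d(COW,Y)=69/4
step 4: merge (J,MX) at d=33, Q=-1131/8; branch lengths J→347/16, MX→181/16; new cluster JMX
  updated: d(COW,JMX)=183/16, d(JMX,R)=12, d(JMX,Y)=57/4
step 5: merge (COW,JMX) at d=183/16, Q=-225/4; branch lengths COW→213/32, JMX→153/32; new cluster CJMOWX
  updated: d(CJMOWX,R)=213/32, d(CJMOWX,Y)=321/32
step 6: merge (CJMOWX,R) at d=213/32, Q=-507/16; branch lengths CJMOWX→27/32, R→93/16; new cluster CJMORWX
  updated: d(CJMORWX,Y)=147/16
step 7: merge (CJMORWX,Y) at d=147/16; branch lengths CJMORWX→147/32, Y→147/32; new cluster CJMORWXY
final tree: ((((C:289/32,(O:129/20,W:-89/20):335/32):213/32,(J:347/16,(M:-3/2,X:5/2):181/16):153/32):27/32,R:93/16):147/32,Y:147/32)
total length: 2649/32

2649/32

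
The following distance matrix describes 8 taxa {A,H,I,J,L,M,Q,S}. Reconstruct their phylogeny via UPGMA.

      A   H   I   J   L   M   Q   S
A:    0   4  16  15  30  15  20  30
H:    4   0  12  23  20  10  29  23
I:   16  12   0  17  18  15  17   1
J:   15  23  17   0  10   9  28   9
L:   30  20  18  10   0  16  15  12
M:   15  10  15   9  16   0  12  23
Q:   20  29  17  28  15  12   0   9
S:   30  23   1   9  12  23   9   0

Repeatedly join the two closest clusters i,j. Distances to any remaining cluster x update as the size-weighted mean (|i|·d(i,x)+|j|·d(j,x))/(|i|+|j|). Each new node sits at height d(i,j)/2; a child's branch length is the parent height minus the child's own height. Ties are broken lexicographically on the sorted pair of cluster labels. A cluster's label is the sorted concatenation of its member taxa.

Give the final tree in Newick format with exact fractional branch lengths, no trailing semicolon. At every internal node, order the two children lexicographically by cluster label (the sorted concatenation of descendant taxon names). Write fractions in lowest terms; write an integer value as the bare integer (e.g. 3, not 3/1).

((A:2,H:2):65/8,(((I:1/2,S:1/2):6,Q:13/2):16/9,((J:9/2,M:9/2):2,L:13/2):16/9):133/72)

1. join I+S (d=1) ⇒ IS; edges |I|=1/2, |S|=1/2
  updated: d(A,IS)=23, d(H,IS)=35/2, d(IS,J)=13, d(IS,L)=15, d(IS,M)=19, d(IS,Q)=13
2. join A+H (d=4) ⇒ AH; edges |A|=2, |H|=2
  updated: d(AH,IS)=81/4, d(AH,J)=19, d(AH,L)=25, d(AH,M)=25/2, d(AH,Q)=49/2
3. join J+M (d=9) ⇒ JM; edges |J|=9/2, |M|=9/2
  updated: d(AH,JM)=63/4, d(IS,JM)=16, d(JM,L)=13, d(JM,Q)=20
4. join IS+Q (d=13) ⇒ IQS; edges |IS|=6, |Q|=13/2
  updated: d(AH,IQS)=65/3, d(IQS,JM)=52/3, d(IQS,L)=15
5. join JM+L (d=13) ⇒ JLM; edges |JM|=2, |L|=13/2
  updated: d(AH,JLM)=113/6, d(IQS,JLM)=149/9
6. join IQS+JLM (d=149/9) ⇒ IJLMQS; edges |IQS|=16/9, |JLM|=16/9
  updated: d(AH,IJLMQS)=81/4
7. join AH+IJLMQS (d=81/4) ⇒ AHIJLMQS; edges |AH|=65/8, |IJLMQS|=133/72
final tree: ((A:2,H:2):65/8,(((I:1/2,S:1/2):6,Q:13/2):16/9,((J:9/2,M:9/2):2,L:13/2):16/9):133/72)
total length: 1747/36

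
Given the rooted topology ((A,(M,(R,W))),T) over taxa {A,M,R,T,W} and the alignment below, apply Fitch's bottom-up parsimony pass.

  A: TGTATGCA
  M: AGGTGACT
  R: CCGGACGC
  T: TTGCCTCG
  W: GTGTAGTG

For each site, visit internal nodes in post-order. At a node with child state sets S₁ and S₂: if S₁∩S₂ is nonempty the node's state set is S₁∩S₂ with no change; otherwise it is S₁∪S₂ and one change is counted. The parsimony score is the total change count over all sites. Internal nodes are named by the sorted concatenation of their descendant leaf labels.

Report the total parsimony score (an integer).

21

site 0, node RW: R={C} ∪ W={G} → {C,G} (+1)
site 0, node MRW: M={A} ∪ RW={C,G} → {A,C,G} (+1)
site 0, node AMRW: A={T} ∪ MRW={A,C,G} → {A,C,G,T} (+1)
site 0, node AMRTW: AMRW={A,C,G,T} ∩ T={T} → {T} (+0)
site 1, node RW: R={C} ∪ W={T} → {C,T} (+1)
site 1, node MRW: M={G} ∪ RW={C,T} → {C,G,T} (+1)
site 1, node AMRW: A={G} ∩ MRW={C,G,T} → {G} (+0)
site 1, node AMRTW: AMRW={G} ∪ T={T} → {G,T} (+1)
site 2, node RW: R={G} ∩ W={G} → {G} (+0)
site 2, node MRW: M={G} ∩ RW={G} → {G} (+0)
site 2, node AMRW: A={T} ∪ MRW={G} → {G,T} (+1)
site 2, node AMRTW: AMRW={G,T} ∩ T={G} → {G} (+0)
site 3, node RW: R={G} ∪ W={T} → {G,T} (+1)
site 3, node MRW: M={T} ∩ RW={G,T} → {T} (+0)
site 3, node AMRW: A={A} ∪ MRW={T} → {A,T} (+1)
site 3, node AMRTW: AMRW={A,T} ∪ T={C} → {A,C,T} (+1)
site 4, node RW: R={A} ∩ W={A} → {A} (+0)
site 4, node MRW: M={G} ∪ RW={A} → {A,G} (+1)
site 4, node AMRW: A={T} ∪ MRW={A,G} → {A,G,T} (+1)
site 4, node AMRTW: AMRW={A,G,T} ∪ T={C} → {A,C,G,T} (+1)
site 5, node RW: R={C} ∪ W={G} → {C,G} (+1)
site 5, node MRW: M={A} ∪ RW={C,G} → {A,C,G} (+1)
site 5, node AMRW: A={G} ∩ MRW={A,C,G} → {G} (+0)
site 5, node AMRTW: AMRW={G} ∪ T={T} → {G,T} (+1)
site 6, node RW: R={G} ∪ W={T} → {G,T} (+1)
site 6, node MRW: M={C} ∪ RW={G,T} → {C,G,T} (+1)
site 6, node AMRW: A={C} ∩ MRW={C,G,T} → {C} (+0)
site 6, node AMRTW: AMRW={C} ∩ T={C} → {C} (+0)
site 7, node RW: R={C} ∪ W={G} → {C,G} (+1)
site 7, node MRW: M={T} ∪ RW={C,G} → {C,G,T} (+1)
site 7, node AMRW: A={A} ∪ MRW={C,G,T} → {A,C,G,T} (+1)
site 7, node AMRTW: AMRW={A,C,G,T} ∩ T={G} → {G} (+0)
per-site changes: [3, 3, 1, 3, 3, 3, 2, 3]; total = 21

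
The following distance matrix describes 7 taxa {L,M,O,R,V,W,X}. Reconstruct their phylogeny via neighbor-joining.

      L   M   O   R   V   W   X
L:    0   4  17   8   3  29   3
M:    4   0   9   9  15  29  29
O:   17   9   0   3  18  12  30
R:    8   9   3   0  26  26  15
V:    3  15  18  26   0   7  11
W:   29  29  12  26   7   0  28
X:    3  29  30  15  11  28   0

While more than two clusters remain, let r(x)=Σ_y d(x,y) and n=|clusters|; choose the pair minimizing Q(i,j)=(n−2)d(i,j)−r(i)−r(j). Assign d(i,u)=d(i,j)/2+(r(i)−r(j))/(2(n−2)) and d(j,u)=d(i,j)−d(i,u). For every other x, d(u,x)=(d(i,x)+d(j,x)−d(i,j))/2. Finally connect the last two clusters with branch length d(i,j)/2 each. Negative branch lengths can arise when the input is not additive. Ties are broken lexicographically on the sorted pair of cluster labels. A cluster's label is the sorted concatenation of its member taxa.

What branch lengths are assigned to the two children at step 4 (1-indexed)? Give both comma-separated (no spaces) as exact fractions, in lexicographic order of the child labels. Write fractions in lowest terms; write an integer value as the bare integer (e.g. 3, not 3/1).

iteration 1: select V,W (d=7, Q=-176); attach at lengths (-8/5, 43/5); label the merged cluster VW
  updated: d(L,VW)=25/2, d(M,VW)=37/2, d(O,VW)=23/2, d(R,VW)=45/2, d(VW,X)=16
iteration 2: select L,X (d=3, Q=-251/2); attach at lengths (-73/16, 121/16); label the merged cluster LX
  updated: d(LX,M)=15, d(LX,O)=22, d(LX,R)=10, d(LX,VW)=51/4
iteration 3: select LX,VW (d=51/4, Q=-347/4); attach at lengths (131/24, 175/24); label the merged cluster LVWX
  updated: d(LVWX,M)=83/8, d(LVWX,O)=83/8, d(LVWX,R)=79/8
iteration 4: select LVWX,M (d=83/8, Q=-153/4); attach at lengths (23/4, 37/8); label the merged cluster LMVWX
  updated: d(LMVWX,O)=9/2, d(LMVWX,R)=17/4
iteration 5: select LMVWX,O (d=9/2, Q=-47/4); attach at lengths (23/8, 13/8); label the merged cluster LMOVWX
  updated: d(LMOVWX,R)=11/8
iteration 6: select LMOVWX,R (d=11/8); attach at lengths (11/16, 11/16); label the merged cluster LMORVWX
final tree: (((((L:-73/16,X:121/16):131/24,(V:-8/5,W:43/5):175/24):23/4,M:37/8):23/8,O:13/8):11/16,R:11/16)
total length: 39

23/4,37/8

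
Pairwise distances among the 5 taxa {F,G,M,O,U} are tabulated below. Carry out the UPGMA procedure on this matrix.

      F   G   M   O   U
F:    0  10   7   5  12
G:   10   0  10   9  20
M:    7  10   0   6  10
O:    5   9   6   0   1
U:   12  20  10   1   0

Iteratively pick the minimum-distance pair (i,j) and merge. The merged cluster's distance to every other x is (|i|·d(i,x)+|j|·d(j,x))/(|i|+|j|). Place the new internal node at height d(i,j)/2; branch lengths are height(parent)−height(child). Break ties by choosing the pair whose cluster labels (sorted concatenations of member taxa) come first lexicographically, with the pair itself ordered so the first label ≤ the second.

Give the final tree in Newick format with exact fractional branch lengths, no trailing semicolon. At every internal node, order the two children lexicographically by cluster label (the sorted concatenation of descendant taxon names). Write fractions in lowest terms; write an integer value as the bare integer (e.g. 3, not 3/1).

step 1: merge (O,U) at d=1; branch lengths O→1/2, U→1/2; new cluster OU
  updated: d(F,OU)=17/2, d(G,OU)=29/2, d(M,OU)=8
step 2: merge (F,M) at d=7; branch lengths F→7/2, M→7/2; new cluster FM
  updated: d(FM,G)=10, d(FM,OU)=33/4
step 3: merge (FM,OU) at d=33/4; branch lengths FM→5/8, OU→29/8; new cluster FMOU
  updated: d(FMOU,G)=49/4
step 4: merge (FMOU,G) at d=49/4; branch lengths FMOU→2, G→49/8; new cluster FGMOU
final tree: (((F:7/2,M:7/2):5/8,(O:1/2,U:1/2):29/8):2,G:49/8)
total length: 163/8

(((F:7/2,M:7/2):5/8,(O:1/2,U:1/2):29/8):2,G:49/8)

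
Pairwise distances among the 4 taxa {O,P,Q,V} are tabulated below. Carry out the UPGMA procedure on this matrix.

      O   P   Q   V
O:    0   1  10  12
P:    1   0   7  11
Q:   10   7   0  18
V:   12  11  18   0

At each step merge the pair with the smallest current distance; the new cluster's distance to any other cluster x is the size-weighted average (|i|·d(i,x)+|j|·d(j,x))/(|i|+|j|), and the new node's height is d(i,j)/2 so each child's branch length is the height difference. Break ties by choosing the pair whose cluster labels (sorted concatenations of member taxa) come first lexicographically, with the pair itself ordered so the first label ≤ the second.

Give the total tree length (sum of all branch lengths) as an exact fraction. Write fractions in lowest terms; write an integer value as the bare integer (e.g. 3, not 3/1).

iteration 1: select O,P (d=1); attach at lengths (1/2, 1/2); label the merged cluster OP
  updated: d(OP,Q)=17/2, d(OP,V)=23/2
iteration 2: select OP,Q (d=17/2); attach at lengths (15/4, 17/4); label the merged cluster OPQ
  updated: d(OPQ,V)=41/3
iteration 3: select OPQ,V (d=41/3); attach at lengths (31/12, 41/6); label the merged cluster OPQV
final tree: (((O:1/2,P:1/2):15/4,Q:17/4):31/12,V:41/6)
total length: 221/12

221/12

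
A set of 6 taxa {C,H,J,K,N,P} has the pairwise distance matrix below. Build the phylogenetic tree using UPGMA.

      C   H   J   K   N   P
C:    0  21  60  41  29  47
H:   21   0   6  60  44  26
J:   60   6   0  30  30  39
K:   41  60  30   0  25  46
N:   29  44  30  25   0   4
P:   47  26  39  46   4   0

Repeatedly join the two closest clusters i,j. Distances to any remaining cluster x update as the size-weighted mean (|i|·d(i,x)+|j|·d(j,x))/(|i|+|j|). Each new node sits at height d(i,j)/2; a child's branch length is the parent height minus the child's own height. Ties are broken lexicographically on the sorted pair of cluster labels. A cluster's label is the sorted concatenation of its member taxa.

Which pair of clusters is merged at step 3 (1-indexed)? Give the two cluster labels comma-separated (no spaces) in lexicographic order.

1. join N+P (d=4) ⇒ NP; edges |N|=2, |P|=2
  updated: d(C,NP)=38, d(H,NP)=35, d(J,NP)=69/2, d(K,NP)=71/2
2. join H+J (d=6) ⇒ HJ; edges |H|=3, |J|=3
  updated: d(C,HJ)=81/2, d(HJ,K)=45, d(HJ,NP)=139/4
3. join HJ+NP (d=139/4) ⇒ HJNP; edges |HJ|=115/8, |NP|=123/8
  updated: d(C,HJNP)=157/4, d(HJNP,K)=161/4
4. join C+HJNP (d=157/4) ⇒ CHJNP; edges |C|=157/8, |HJNP|=9/4
  updated: d(CHJNP,K)=202/5
5. join CHJNP+K (d=202/5) ⇒ CHJKNP; edges |CHJNP|=23/40, |K|=101/5
final tree: ((C:157/8,((H:3,J:3):115/8,(N:2,P:2):123/8):9/4):23/40,K:101/5)
total length: 412/5

HJ,NP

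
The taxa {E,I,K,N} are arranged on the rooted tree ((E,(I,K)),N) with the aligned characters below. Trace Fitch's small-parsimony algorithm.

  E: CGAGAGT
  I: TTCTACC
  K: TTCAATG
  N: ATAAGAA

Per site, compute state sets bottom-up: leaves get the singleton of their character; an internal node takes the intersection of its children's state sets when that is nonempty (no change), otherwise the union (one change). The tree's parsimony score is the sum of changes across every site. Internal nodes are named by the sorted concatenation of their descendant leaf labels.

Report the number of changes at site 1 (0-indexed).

[col 0] IK: children I:{T}, K:{T} ∩→ {T}; cost 0
[col 0] EIK: children E:{C}, IK:{T} ∪→ {C,T}; cost 1
[col 0] EIKN: children EIK:{C,T}, N:{A} ∪→ {A,C,T}; cost 1
[col 1] IK: children I:{T}, K:{T} ∩→ {T}; cost 0
[col 1] EIK: children E:{G}, IK:{T} ∪→ {G,T}; cost 1
[col 1] EIKN: children EIK:{G,T}, N:{T} ∩→ {T}; cost 0
[col 2] IK: children I:{C}, K:{C} ∩→ {C}; cost 0
[col 2] EIK: children E:{A}, IK:{C} ∪→ {A,C}; cost 1
[col 2] EIKN: children EIK:{A,C}, N:{A} ∩→ {A}; cost 0
[col 3] IK: children I:{T}, K:{A} ∪→ {A,T}; cost 1
[col 3] EIK: children E:{G}, IK:{A,T} ∪→ {A,G,T}; cost 1
[col 3] EIKN: children EIK:{A,G,T}, N:{A} ∩→ {A}; cost 0
[col 4] IK: children I:{A}, K:{A} ∩→ {A}; cost 0
[col 4] EIK: children E:{A}, IK:{A} ∩→ {A}; cost 0
[col 4] EIKN: children EIK:{A}, N:{G} ∪→ {A,G}; cost 1
[col 5] IK: children I:{C}, K:{T} ∪→ {C,T}; cost 1
[col 5] EIK: children E:{G}, IK:{C,T} ∪→ {C,G,T}; cost 1
[col 5] EIKN: children EIK:{C,G,T}, N:{A} ∪→ {A,C,G,T}; cost 1
[col 6] IK: children I:{C}, K:{G} ∪→ {C,G}; cost 1
[col 6] EIK: children E:{T}, IK:{C,G} ∪→ {C,G,T}; cost 1
[col 6] EIKN: children EIK:{C,G,T}, N:{A} ∪→ {A,C,G,T}; cost 1
per-site changes: [2, 1, 1, 2, 1, 3, 3]; total = 13

1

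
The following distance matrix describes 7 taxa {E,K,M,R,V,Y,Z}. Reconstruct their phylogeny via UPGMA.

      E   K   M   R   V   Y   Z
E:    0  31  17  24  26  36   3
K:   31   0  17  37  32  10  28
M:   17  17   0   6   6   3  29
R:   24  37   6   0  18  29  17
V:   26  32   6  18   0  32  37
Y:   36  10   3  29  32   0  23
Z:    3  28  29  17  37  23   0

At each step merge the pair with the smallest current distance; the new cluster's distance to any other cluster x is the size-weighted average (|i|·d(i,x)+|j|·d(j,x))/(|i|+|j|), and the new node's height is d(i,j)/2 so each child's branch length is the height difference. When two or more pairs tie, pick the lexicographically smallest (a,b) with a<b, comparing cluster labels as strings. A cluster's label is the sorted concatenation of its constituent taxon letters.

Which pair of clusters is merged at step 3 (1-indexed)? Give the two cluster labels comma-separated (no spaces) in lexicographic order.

K,MY

iteration 1: select E,Z (d=3); attach at lengths (3/2, 3/2); label the merged cluster EZ
  updated: d(EZ,K)=59/2, d(EZ,M)=23, d(EZ,R)=41/2, d(EZ,V)=63/2, d(EZ,Y)=59/2
iteration 2: select M,Y (d=3); attach at lengths (3/2, 3/2); label the merged cluster MY
  updated: d(EZ,MY)=105/4, d(K,MY)=27/2, d(MY,R)=35/2, d(MY,V)=19
iteration 3: select K,MY (d=27/2); attach at lengths (27/4, 21/4); label the merged cluster KMY
  updated: d(EZ,KMY)=82/3, d(KMY,R)=24, d(KMY,V)=70/3
iteration 4: select R,V (d=18); attach at lengths (9, 9); label the merged cluster RV
  updated: d(EZ,RV)=26, d(KMY,RV)=71/3
iteration 5: select KMY,RV (d=71/3); attach at lengths (61/12, 17/6); label the merged cluster KMRVY
  updated: d(EZ,KMRVY)=134/5
iteration 6: select EZ,KMRVY (d=134/5); attach at lengths (119/10, 47/30); label the merged cluster EKMRVYZ
final tree: ((E:3/2,Z:3/2):119/10,((K:27/4,(M:3/2,Y:3/2):21/4):61/12,(R:9,V:9):17/6):47/30)
total length: 3443/60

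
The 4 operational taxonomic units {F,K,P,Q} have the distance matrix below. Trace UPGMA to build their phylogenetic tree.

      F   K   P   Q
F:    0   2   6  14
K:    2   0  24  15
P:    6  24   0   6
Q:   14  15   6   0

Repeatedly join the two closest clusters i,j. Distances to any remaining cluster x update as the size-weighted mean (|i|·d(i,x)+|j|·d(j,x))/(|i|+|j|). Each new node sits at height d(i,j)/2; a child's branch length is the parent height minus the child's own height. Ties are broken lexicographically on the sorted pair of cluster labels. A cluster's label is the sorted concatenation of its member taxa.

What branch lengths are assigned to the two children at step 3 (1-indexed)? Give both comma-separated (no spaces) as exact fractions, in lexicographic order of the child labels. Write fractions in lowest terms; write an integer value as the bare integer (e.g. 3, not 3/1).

51/8,35/8

1. join F+K (d=2) ⇒ FK; edges |F|=1, |K|=1
  updated: d(FK,P)=15, d(FK,Q)=29/2
2. join P+Q (d=6) ⇒ PQ; edges |P|=3, |Q|=3
  updated: d(FK,PQ)=59/4
3. join FK+PQ (d=59/4) ⇒ FKPQ; edges |FK|=51/8, |PQ|=35/8
final tree: ((F:1,K:1):51/8,(P:3,Q:3):35/8)
total length: 75/4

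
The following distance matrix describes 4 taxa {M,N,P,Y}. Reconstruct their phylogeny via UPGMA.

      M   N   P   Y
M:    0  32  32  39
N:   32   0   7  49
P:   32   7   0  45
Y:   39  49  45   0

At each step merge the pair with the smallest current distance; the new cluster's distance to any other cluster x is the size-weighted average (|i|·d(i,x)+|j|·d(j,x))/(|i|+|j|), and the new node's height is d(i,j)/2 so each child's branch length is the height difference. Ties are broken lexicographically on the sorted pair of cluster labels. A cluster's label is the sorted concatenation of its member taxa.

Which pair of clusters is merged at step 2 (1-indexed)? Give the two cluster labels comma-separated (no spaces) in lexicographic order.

step 1: merge (N,P) at d=7; branch lengths N→7/2, P→7/2; new cluster NP
  updated: d(M,NP)=32, d(NP,Y)=47
step 2: merge (M,NP) at d=32; branch lengths M→16, NP→25/2; new cluster MNP
  updated: d(MNP,Y)=133/3
step 3: merge (MNP,Y) at d=133/3; branch lengths MNP→37/6, Y→133/6; new cluster MNPY
final tree: ((M:16,(N:7/2,P:7/2):25/2):37/6,Y:133/6)
total length: 383/6

M,NP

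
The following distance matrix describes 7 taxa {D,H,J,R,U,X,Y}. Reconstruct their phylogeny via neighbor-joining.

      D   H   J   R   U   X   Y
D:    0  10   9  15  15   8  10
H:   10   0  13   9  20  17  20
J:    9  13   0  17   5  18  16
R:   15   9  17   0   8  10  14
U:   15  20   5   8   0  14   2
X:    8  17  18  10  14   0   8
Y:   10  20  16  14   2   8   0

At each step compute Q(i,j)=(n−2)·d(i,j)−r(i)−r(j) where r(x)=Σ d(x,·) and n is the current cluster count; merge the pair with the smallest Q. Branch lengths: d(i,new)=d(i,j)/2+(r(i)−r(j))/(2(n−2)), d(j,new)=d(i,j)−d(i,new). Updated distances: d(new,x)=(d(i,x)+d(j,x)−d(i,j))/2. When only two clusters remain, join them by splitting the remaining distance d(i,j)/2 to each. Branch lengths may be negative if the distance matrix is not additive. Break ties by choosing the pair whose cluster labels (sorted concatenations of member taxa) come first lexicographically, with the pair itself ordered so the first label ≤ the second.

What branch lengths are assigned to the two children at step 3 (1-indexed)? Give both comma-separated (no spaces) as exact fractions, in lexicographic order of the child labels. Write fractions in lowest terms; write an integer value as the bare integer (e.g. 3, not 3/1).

23/4,15/4

step 1: merge (U,Y) at d=2, Q=-124; branch lengths U→2/5, Y→8/5; new cluster UY
  updated: d(D,UY)=23/2, d(H,UY)=19, d(J,UY)=19/2, d(R,UY)=10, d(UY,X)=10
step 2: merge (H,R) at d=9, Q=-93; branch lengths H→43/8, R→29/8; new cluster HR
  updated: d(D,HR)=8, d(HR,J)=21/2, d(HR,UY)=10, d(HR,X)=9
step 3: merge (J,UY) at d=19/2, Q=-119/2; branch lengths J→23/4, UY→15/4; new cluster JUY
  updated: d(D,JUY)=11/2, d(HR,JUY)=11/2, d(JUY,X)=37/4
step 4: merge (D,X) at d=8, Q=-127/4; branch lengths D→45/16, X→83/16; new cluster DX
  updated: d(DX,HR)=9/2, d(DX,JUY)=27/8
step 5: merge (DX,HR) at d=9/2, Q=-107/8; branch lengths DX→19/16, HR→53/16; new cluster DHRX
  updated: d(DHRX,JUY)=35/16
step 6: merge (DHRX,JUY) at d=35/16; branch lengths DHRX→35/32, JUY→35/32; new cluster DHJRUXY
final tree: (((D:45/16,X:83/16):19/16,(H:43/8,R:29/8):53/16):35/32,(J:23/4,(U:2/5,Y:8/5):15/4):35/32)
total length: 563/16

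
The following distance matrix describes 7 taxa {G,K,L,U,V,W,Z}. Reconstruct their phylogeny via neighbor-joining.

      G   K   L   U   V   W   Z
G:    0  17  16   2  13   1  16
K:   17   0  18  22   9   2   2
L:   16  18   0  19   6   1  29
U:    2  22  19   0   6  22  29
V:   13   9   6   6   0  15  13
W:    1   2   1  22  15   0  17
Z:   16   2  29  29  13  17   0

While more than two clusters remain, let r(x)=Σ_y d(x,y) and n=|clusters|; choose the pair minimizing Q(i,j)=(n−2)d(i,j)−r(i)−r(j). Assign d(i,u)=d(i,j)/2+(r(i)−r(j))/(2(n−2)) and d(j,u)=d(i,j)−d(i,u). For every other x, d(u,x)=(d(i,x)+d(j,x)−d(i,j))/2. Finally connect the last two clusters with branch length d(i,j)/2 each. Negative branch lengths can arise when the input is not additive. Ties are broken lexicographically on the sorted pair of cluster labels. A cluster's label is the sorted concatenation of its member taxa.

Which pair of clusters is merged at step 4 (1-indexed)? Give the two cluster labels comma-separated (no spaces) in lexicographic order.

GU,LW

1. join K+Z (d=2, Q=-166) ⇒ KZ; edges |K|=-13/5, |Z|=23/5
  updated: d(G,KZ)=31/2, d(KZ,L)=45/2, d(KZ,U)=49/2, d(KZ,V)=10, d(KZ,W)=17/2
2. join G+U (d=2, Q=-113) ⇒ GU; edges |G|=-9/4, |U|=17/4
  updated: d(GU,KZ)=19, d(GU,L)=33/2, d(GU,V)=17/2, d(GU,W)=21/2
3. join L+W (d=1, Q=-78) ⇒ LW; edges |L|=7/3, |W|=-4/3
  updated: d(GU,LW)=13, d(KZ,LW)=15, d(LW,V)=10
4. join GU+LW (d=13, Q=-105/2) ⇒ GLUW; edges |GU|=57/8, |LW|=47/8
  updated: d(GLUW,KZ)=21/2, d(GLUW,V)=11/4
5. join GLUW+KZ (d=21/2, Q=-93/4) ⇒ GKLUWZ; edges |GLUW|=13/8, |KZ|=71/8
  updated: d(GKLUWZ,V)=9/8
6. join GKLUWZ+V (d=9/8) ⇒ GKLUVWZ; edges |GKLUWZ|=9/16, |V|=9/16
final tree: ((((G:-9/4,U:17/4):57/8,(L:7/3,W:-4/3):47/8):13/8,(K:-13/5,Z:23/5):71/8):9/16,V:9/16)
total length: 237/8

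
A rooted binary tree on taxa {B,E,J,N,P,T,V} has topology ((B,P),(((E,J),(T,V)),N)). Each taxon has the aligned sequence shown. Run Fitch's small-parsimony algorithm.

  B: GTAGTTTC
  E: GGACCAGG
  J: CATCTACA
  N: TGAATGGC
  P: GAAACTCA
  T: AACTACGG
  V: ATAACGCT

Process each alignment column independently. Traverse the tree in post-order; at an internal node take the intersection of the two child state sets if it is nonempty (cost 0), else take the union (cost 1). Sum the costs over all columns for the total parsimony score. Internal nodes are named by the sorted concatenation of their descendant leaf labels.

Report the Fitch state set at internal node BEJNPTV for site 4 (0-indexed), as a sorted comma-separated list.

C,T

[col 0] BP: children B:{G}, P:{G} ∩→ {G}; cost 0
[col 0] EJ: children E:{G}, J:{C} ∪→ {C,G}; cost 1
[col 0] TV: children T:{A}, V:{A} ∩→ {A}; cost 0
[col 0] EJTV: children EJ:{C,G}, TV:{A} ∪→ {A,C,G}; cost 1
[col 0] EJNTV: children EJTV:{A,C,G}, N:{T} ∪→ {A,C,G,T}; cost 1
[col 0] BEJNPTV: children BP:{G}, EJNTV:{A,C,G,T} ∩→ {G}; cost 0
[col 1] BP: children B:{T}, P:{A} ∪→ {A,T}; cost 1
[col 1] EJ: children E:{G}, J:{A} ∪→ {A,G}; cost 1
[col 1] TV: children T:{A}, V:{T} ∪→ {A,T}; cost 1
[col 1] EJTV: children EJ:{A,G}, TV:{A,T} ∩→ {A}; cost 0
[col 1] EJNTV: children EJTV:{A}, N:{G} ∪→ {A,G}; cost 1
[col 1] BEJNPTV: children BP:{A,T}, EJNTV:{A,G} ∩→ {A}; cost 0
[col 2] BP: children B:{A}, P:{A} ∩→ {A}; cost 0
[col 2] EJ: children E:{A}, J:{T} ∪→ {A,T}; cost 1
[col 2] TV: children T:{C}, V:{A} ∪→ {A,C}; cost 1
[col 2] EJTV: children EJ:{A,T}, TV:{A,C} ∩→ {A}; cost 0
[col 2] EJNTV: children EJTV:{A}, N:{A} ∩→ {A}; cost 0
[col 2] BEJNPTV: children BP:{A}, EJNTV:{A} ∩→ {A}; cost 0
[col 3] BP: children B:{G}, P:{A} ∪→ {A,G}; cost 1
[col 3] EJ: children E:{C}, J:{C} ∩→ {C}; cost 0
[col 3] TV: children T:{T}, V:{A} ∪→ {A,T}; cost 1
[col 3] EJTV: children EJ:{C}, TV:{A,T} ∪→ {A,C,T}; cost 1
[col 3] EJNTV: children EJTV:{A,C,T}, N:{A} ∩→ {A}; cost 0
[col 3] BEJNPTV: children BP:{A,G}, EJNTV:{A} ∩→ {A}; cost 0
[col 4] BP: children B:{T}, P:{C} ∪→ {C,T}; cost 1
[col 4] EJ: children E:{C}, J:{T} ∪→ {C,T}; cost 1
[col 4] TV: children T:{A}, V:{C} ∪→ {A,C}; cost 1
[col 4] EJTV: children EJ:{C,T}, TV:{A,C} ∩→ {C}; cost 0
[col 4] EJNTV: children EJTV:{C}, N:{T} ∪→ {C,T}; cost 1
[col 4] BEJNPTV: children BP:{C,T}, EJNTV:{C,T} ∩→ {C,T}; cost 0
[col 5] BP: children B:{T}, P:{T} ∩→ {T}; cost 0
[col 5] EJ: children E:{A}, J:{A} ∩→ {A}; cost 0
[col 5] TV: children T:{C}, V:{G} ∪→ {C,G}; cost 1
[col 5] EJTV: children EJ:{A}, TV:{C,G} ∪→ {A,C,G}; cost 1
[col 5] EJNTV: children EJTV:{A,C,G}, N:{G} ∩→ {G}; cost 0
[col 5] BEJNPTV: children BP:{T}, EJNTV:{G} ∪→ {G,T}; cost 1
[col 6] BP: children B:{T}, P:{C} ∪→ {C,T}; cost 1
[col 6] EJ: children E:{G}, J:{C} ∪→ {C,G}; cost 1
[col 6] TV: children T:{G}, V:{C} ∪→ {C,G}; cost 1
[col 6] EJTV: children EJ:{C,G}, TV:{C,G} ∩→ {C,G}; cost 0
[col 6] EJNTV: children EJTV:{C,G}, N:{G} ∩→ {G}; cost 0
[col 6] BEJNPTV: children BP:{C,T}, EJNTV:{G} ∪→ {C,G,T}; cost 1
[col 7] BP: children B:{C}, P:{A} ∪→ {A,C}; cost 1
[col 7] EJ: children E:{G}, J:{A} ∪→ {A,G}; cost 1
[col 7] TV: children T:{G}, V:{T} ∪→ {G,T}; cost 1
[col 7] EJTV: children EJ:{A,G}, TV:{G,T} ∩→ {G}; cost 0
[col 7] EJNTV: children EJTV:{G}, N:{C} ∪→ {C,G}; cost 1
[col 7] BEJNPTV: children BP:{A,C}, EJNTV:{C,G} ∩→ {C}; cost 0
per-site changes: [3, 4, 2, 3, 4, 3, 4, 4]; total = 27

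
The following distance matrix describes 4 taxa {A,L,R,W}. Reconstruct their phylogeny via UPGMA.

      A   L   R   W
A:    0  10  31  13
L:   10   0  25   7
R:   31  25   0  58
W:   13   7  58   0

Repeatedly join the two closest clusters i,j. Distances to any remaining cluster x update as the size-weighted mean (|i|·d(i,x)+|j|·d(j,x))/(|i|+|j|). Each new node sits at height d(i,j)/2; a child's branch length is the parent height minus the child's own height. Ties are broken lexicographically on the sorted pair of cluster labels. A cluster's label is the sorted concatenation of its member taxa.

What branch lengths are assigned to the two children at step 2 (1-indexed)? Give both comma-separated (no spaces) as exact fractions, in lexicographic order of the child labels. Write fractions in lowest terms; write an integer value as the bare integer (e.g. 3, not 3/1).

23/4,9/4

1. join L+W (d=7) ⇒ LW; edges |L|=7/2, |W|=7/2
  updated: d(A,LW)=23/2, d(LW,R)=83/2
2. join A+LW (d=23/2) ⇒ ALW; edges |A|=23/4, |LW|=9/4
  updated: d(ALW,R)=38
3. join ALW+R (d=38) ⇒ ALRW; edges |ALW|=53/4, |R|=19
final tree: ((A:23/4,(L:7/2,W:7/2):9/4):53/4,R:19)
total length: 189/4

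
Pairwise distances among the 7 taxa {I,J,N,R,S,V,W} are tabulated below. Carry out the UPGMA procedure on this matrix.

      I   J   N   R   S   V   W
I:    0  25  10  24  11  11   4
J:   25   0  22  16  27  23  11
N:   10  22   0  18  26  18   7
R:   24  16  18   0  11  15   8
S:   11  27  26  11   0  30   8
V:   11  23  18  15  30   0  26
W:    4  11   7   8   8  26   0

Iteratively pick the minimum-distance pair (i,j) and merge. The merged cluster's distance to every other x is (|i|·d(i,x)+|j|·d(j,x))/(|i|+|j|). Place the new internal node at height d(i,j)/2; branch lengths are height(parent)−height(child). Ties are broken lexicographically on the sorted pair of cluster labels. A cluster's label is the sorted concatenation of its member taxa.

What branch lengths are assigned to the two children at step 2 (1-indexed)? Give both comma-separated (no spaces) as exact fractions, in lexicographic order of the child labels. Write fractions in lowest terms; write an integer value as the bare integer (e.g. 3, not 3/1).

9/4,17/4

1. join I+W (d=4) ⇒ IW; edges |I|=2, |W|=2
  updated: d(IW,J)=18, d(IW,N)=17/2, d(IW,R)=16, d(IW,S)=19/2, d(IW,V)=37/2
2. join IW+N (d=17/2) ⇒ INW; edges |IW|=9/4, |N|=17/4
  updated: d(INW,J)=58/3, d(INW,R)=50/3, d(INW,S)=15, d(INW,V)=55/3
3. join R+S (d=11) ⇒ RS; edges |R|=11/2, |S|=11/2
  updated: d(INW,RS)=95/6, d(J,RS)=43/2, d(RS,V)=45/2
4. join INW+RS (d=95/6) ⇒ INRSW; edges |INW|=11/3, |RS|=29/12
  updated: d(INRSW,J)=101/5, d(INRSW,V)=20
5. join INRSW+V (d=20) ⇒ INRSVW; edges |INRSW|=25/12, |V|=10
  updated: d(INRSVW,J)=62/3
6. join INRSVW+J (d=62/3) ⇒ IJNRSVW; edges |INRSVW|=1/3, |J|=31/3
final tree: (((((I:2,W:2):9/4,N:17/4):11/3,(R:11/2,S:11/2):29/12):25/12,V:10):1/3,J:31/3)
total length: 151/3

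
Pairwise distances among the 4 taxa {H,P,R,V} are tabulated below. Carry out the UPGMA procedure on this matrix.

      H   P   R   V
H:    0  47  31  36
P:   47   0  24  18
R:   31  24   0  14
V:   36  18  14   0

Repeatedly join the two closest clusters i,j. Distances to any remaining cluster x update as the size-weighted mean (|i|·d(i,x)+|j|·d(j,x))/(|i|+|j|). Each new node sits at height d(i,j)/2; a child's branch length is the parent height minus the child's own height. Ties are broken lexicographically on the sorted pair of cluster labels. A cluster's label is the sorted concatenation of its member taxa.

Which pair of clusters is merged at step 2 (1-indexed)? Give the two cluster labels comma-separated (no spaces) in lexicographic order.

P,RV

1. join R+V (d=14) ⇒ RV; edges |R|=7, |V|=7
  updated: d(H,RV)=67/2, d(P,RV)=21
2. join P+RV (d=21) ⇒ PRV; edges |P|=21/2, |RV|=7/2
  updated: d(H,PRV)=38
3. join H+PRV (d=38) ⇒ HPRV; edges |H|=19, |PRV|=17/2
final tree: (H:19,(P:21/2,(R:7,V:7):7/2):17/2)
total length: 111/2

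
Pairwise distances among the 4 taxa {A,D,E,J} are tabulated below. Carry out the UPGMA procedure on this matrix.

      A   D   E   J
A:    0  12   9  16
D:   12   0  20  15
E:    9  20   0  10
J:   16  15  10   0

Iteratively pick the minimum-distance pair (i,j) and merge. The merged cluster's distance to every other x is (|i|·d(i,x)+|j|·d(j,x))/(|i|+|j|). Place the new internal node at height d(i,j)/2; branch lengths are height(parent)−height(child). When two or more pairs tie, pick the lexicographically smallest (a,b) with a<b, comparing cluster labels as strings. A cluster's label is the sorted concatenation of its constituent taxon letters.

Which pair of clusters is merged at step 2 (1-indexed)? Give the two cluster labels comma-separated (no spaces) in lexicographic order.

AE,J

1. join A+E (d=9) ⇒ AE; edges |A|=9/2, |E|=9/2
  updated: d(AE,D)=16, d(AE,J)=13
2. join AE+J (d=13) ⇒ AEJ; edges |AE|=2, |J|=13/2
  updated: d(AEJ,D)=47/3
3. join AEJ+D (d=47/3) ⇒ ADEJ; edges |AEJ|=4/3, |D|=47/6
final tree: (((A:9/2,E:9/2):2,J:13/2):4/3,D:47/6)
total length: 80/3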